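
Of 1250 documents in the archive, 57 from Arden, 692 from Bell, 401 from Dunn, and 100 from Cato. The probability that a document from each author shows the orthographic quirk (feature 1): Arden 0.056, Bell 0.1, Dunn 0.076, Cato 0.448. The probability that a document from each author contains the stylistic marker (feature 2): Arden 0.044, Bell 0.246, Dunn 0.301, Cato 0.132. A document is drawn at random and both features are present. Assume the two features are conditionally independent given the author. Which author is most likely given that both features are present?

By Bayes' rule, posterior ∝ prior × likelihood:
  Arden: 0.0456 × 0.056 × 0.044 = 0.0001123584
  Bell: 0.5536 × 0.1 × 0.246 = 0.01361856
  Dunn: 0.3208 × 0.076 × 0.301 = 0.0073386208
  Cato: 0.08 × 0.448 × 0.132 = 0.00473088
Total = 0.0258004192.
Largest term belongs to Bell, so Bell is most probable.

Bell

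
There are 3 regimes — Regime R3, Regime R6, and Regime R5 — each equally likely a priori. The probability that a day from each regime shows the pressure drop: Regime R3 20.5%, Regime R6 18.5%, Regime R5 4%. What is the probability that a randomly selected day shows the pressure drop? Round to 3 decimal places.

0.143

With a uniform prior (1/3 each), posterior ∝ likelihood:
  Regime R3: 0.205
  Regime R6: 0.185
  Regime R5: 0.04
P(drop) = (1/3) × (0.205 + 0.185 + 0.04) = 0.43/3 ≈ 0.143.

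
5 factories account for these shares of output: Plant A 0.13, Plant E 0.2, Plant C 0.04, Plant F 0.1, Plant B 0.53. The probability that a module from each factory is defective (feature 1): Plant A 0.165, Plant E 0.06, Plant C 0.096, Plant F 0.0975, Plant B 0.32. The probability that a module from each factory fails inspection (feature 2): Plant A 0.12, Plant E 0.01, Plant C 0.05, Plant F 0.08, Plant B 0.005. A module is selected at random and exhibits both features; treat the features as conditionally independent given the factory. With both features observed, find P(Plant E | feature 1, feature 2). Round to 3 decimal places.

0.027

Prior × likelihood for each hypothesis:
  Plant A: 0.13 × 0.165 × 0.12 = 0.002574
  Plant E: 0.2 × 0.06 × 0.01 = 0.00012
  Plant C: 0.04 × 0.096 × 0.05 = 0.000192
  Plant F: 0.1 × 0.0975 × 0.08 = 0.00078
  Plant B: 0.53 × 0.32 × 0.005 = 0.000848
Total = 0.004514.
P(Plant E | evidence) = 0.00012 / 0.004514 ≈ 0.027.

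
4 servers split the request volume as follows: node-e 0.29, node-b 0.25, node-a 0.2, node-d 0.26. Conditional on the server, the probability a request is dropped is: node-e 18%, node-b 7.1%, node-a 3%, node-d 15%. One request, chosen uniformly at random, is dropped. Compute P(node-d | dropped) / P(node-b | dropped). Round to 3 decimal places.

2.197

Compute prior × likelihood for every hypothesis:
  node-e: 0.29 × 0.18 = 0.0522
  node-b: 0.25 × 0.071 = 0.01775
  node-a: 0.2 × 0.03 = 0.006
  node-d: 0.26 × 0.15 = 0.039
Normalizing constant = 0.11495.
The ratio is 0.039 / 0.01775 (the normalizer cancels) = 2.197.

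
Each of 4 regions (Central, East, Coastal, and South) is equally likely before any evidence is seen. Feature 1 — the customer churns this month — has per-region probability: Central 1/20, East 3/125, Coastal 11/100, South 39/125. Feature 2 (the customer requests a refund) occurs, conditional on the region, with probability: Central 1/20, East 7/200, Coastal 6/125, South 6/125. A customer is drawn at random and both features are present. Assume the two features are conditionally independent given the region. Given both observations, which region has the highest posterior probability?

Since the prior is uniform, the posterior is proportional to the likelihood:
  Central: 0.05 × 0.05 = 0.0025
  East: 0.024 × 0.035 = 0.00084
  Coastal: 0.11 × 0.048 = 0.00528
  South: 0.312 × 0.048 = 0.014976
Total = 0.023596.
Largest term belongs to South, so South is most probable.

South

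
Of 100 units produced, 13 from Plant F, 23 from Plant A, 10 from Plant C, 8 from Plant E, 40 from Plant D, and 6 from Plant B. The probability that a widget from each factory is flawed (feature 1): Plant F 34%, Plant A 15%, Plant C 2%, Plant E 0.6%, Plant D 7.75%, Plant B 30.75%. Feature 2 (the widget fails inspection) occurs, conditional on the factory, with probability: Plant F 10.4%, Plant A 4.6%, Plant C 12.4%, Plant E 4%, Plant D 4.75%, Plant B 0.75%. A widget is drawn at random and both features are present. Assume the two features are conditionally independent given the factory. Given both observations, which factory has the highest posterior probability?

Compute prior × likelihood for every hypothesis:
  Plant F: 0.13 × 0.34 × 0.104 = 0.0045968
  Plant A: 0.23 × 0.15 × 0.046 = 0.001587
  Plant C: 0.1 × 0.02 × 0.124 = 0.000248
  Plant E: 0.08 × 0.006 × 0.04 = 0.0000192
  Plant D: 0.4 × 0.0775 × 0.0475 = 0.0014725
  Plant B: 0.06 × 0.3075 × 0.0075 = 0.000138375
Total = 0.008061875.
Largest term belongs to Plant F, so Plant F is most probable.

Plant F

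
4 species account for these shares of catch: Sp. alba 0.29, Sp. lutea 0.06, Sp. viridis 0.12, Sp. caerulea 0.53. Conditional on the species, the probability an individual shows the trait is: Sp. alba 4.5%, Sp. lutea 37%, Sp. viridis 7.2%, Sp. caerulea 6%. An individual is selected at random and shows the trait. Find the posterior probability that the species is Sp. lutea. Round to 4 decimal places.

0.2933

Prior × likelihood for each hypothesis:
  Sp. alba: 0.29 × 0.045 = 0.01305
  Sp. lutea: 0.06 × 0.37 = 0.0222
  Sp. viridis: 0.12 × 0.072 = 0.00864
  Sp. caerulea: 0.53 × 0.06 = 0.0318
Total = 0.07569.
P(Sp. lutea | evidence) = 0.0222 / 0.07569 ≈ 0.2933.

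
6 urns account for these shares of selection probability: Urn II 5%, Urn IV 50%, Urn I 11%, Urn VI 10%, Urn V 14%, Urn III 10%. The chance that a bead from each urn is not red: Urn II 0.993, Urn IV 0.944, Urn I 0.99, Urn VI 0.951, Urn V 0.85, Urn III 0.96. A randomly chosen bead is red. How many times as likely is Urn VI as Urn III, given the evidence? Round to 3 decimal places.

Taking complements, P(red | each) = Urn II 0.007, Urn IV 0.056, Urn I 0.01, Urn VI 0.049, Urn V 0.15, Urn III 0.04.
By Bayes' rule, posterior ∝ prior × likelihood:
  Urn II: 0.05 × 0.007 = 0.00035
  Urn IV: 0.5 × 0.056 = 0.028
  Urn I: 0.11 × 0.01 = 0.0011
  Urn VI: 0.1 × 0.049 = 0.0049
  Urn V: 0.14 × 0.15 = 0.021
  Urn III: 0.1 × 0.04 = 0.004
Total = 0.05935.
The ratio is 0.0049 / 0.004 (the normalizer cancels) = 1.225.

1.225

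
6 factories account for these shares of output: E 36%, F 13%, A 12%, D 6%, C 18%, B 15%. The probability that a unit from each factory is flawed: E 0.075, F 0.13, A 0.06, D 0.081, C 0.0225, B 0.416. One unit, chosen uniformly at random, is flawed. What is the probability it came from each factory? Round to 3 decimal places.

E 0.221, F 0.138, A 0.059, D 0.040, C 0.033, B 0.510

By Bayes' rule, posterior ∝ prior × likelihood:
  E: 0.36 × 0.075 = 0.027
  F: 0.13 × 0.13 = 0.0169
  A: 0.12 × 0.06 = 0.0072
  D: 0.06 × 0.081 = 0.00486
  C: 0.18 × 0.0225 = 0.00405
  B: 0.15 × 0.416 = 0.0624
Normalizing constant = 0.12241.
P(E | flawed) = 0.027/0.12241 ≈ 0.221
P(F | flawed) = 0.0169/0.12241 ≈ 0.138
P(A | flawed) = 0.0072/0.12241 ≈ 0.059
P(D | flawed) = 0.00486/0.12241 ≈ 0.040
P(C | flawed) = 0.00405/0.12241 ≈ 0.033
P(B | flawed) = 0.0624/0.12241 ≈ 0.510
(Check: 0.221+0.138+0.059+0.040+0.033+0.510 = 1.001.)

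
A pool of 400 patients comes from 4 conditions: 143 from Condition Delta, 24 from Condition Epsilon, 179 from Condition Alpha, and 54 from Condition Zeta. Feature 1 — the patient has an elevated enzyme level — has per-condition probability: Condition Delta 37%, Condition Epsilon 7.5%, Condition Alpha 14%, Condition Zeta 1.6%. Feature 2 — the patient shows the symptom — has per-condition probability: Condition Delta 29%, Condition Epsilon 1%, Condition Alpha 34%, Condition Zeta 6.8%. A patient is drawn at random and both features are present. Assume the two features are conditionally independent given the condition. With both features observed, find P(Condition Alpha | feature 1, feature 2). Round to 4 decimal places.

Compute prior × likelihood for every hypothesis:
  Condition Delta: 0.3575 × 0.37 × 0.29 = 0.03835975
  Condition Epsilon: 0.06 × 0.075 × 0.01 = 0.000045
  Condition Alpha: 0.4475 × 0.14 × 0.34 = 0.021301
  Condition Zeta: 0.135 × 0.016 × 0.068 = 0.00014688
Normalizing constant = 0.05985263.
P(Condition Alpha | evidence) = 0.021301 / 0.05985263 ≈ 0.3559.

0.3559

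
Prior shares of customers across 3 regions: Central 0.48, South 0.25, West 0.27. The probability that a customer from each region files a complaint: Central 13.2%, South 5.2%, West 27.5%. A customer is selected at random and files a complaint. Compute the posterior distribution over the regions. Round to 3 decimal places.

Unnormalized posteriors (prior × likelihood):
  Central: 0.48 × 0.132 = 0.06336
  South: 0.25 × 0.052 = 0.013
  West: 0.27 × 0.275 = 0.07425
Total = 0.15061.
P(Central | complaint) = 0.06336/0.15061 ≈ 0.421
P(South | complaint) = 0.013/0.15061 ≈ 0.086
P(West | complaint) = 0.07425/0.15061 ≈ 0.493

Central 0.421, South 0.086, West 0.493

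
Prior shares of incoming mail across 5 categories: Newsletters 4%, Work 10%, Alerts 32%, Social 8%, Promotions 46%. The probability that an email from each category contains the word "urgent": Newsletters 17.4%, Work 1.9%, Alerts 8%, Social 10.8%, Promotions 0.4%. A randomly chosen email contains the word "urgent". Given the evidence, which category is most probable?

Alerts

Compute prior × likelihood for every hypothesis:
  Newsletters: 0.04 × 0.174 = 0.00696
  Work: 0.1 × 0.019 = 0.0019
  Alerts: 0.32 × 0.08 = 0.0256
  Social: 0.08 × 0.108 = 0.00864
  Promotions: 0.46 × 0.004 = 0.00184
Total = 0.04494.
Largest term belongs to Alerts, so Alerts is most probable.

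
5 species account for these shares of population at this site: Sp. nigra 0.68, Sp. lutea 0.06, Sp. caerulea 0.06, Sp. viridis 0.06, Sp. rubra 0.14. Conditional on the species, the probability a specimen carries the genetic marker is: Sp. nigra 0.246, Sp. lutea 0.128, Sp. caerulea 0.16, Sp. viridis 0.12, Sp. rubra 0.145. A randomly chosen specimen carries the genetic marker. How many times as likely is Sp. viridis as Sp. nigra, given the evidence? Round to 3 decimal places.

Prior × likelihood for each hypothesis:
  Sp. nigra: 0.68 × 0.246 = 0.16728
  Sp. lutea: 0.06 × 0.128 = 0.00768
  Sp. caerulea: 0.06 × 0.16 = 0.0096
  Sp. viridis: 0.06 × 0.12 = 0.0072
  Sp. rubra: 0.14 × 0.145 = 0.0203
Sum = 0.21206.
The ratio is 0.0072 / 0.16728 (the normalizer cancels) = 0.043.

0.043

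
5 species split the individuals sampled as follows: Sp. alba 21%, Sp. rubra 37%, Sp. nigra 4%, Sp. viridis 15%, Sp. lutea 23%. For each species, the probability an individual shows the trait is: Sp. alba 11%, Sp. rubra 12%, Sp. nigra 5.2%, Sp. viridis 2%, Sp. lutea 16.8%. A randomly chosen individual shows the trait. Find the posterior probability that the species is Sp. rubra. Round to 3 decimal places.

Prior × likelihood for each hypothesis:
  Sp. alba: 0.21 × 0.11 = 0.0231
  Sp. rubra: 0.37 × 0.12 = 0.0444
  Sp. nigra: 0.04 × 0.052 = 0.00208
  Sp. viridis: 0.15 × 0.02 = 0.003
  Sp. lutea: 0.23 × 0.168 = 0.03864
Normalizing constant = 0.11122.
P(Sp. rubra | evidence) = 0.0444 / 0.11122 ≈ 0.399.

0.399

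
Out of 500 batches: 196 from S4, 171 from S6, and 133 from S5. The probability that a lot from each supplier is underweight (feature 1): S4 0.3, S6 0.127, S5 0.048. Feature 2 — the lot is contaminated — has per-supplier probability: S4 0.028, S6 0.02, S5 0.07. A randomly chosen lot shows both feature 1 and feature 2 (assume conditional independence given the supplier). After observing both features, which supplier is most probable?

By Bayes' rule, posterior ∝ prior × likelihood:
  S4: 0.392 × 0.3 × 0.028 = 0.0032928
  S6: 0.342 × 0.127 × 0.02 = 0.00086868
  S5: 0.266 × 0.048 × 0.07 = 0.00089376
Sum = 0.00505524.
Largest term belongs to S4, so S4 is most probable.

S4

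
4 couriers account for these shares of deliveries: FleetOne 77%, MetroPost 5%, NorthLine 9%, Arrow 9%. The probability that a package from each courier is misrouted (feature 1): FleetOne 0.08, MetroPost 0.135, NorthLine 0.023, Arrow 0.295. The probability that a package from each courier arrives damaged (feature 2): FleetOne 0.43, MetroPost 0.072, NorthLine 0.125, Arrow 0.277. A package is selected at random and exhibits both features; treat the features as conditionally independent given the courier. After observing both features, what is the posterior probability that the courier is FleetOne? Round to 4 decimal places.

Prior × likelihood for each hypothesis:
  FleetOne: 0.77 × 0.08 × 0.43 = 0.026488
  MetroPost: 0.05 × 0.135 × 0.072 = 0.000486
  NorthLine: 0.09 × 0.023 × 0.125 = 0.00025875
  Arrow: 0.09 × 0.295 × 0.277 = 0.00735435
Normalizing constant = 0.0345871.
P(FleetOne | evidence) = 0.026488 / 0.0345871 ≈ 0.7658.

0.7658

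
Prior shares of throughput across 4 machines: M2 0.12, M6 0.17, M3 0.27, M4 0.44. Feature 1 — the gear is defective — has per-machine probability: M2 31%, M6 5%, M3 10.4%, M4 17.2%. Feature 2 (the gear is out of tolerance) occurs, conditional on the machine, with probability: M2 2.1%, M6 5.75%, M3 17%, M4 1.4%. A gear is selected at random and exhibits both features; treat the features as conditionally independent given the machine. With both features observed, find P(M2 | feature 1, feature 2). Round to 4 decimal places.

Unnormalized posteriors (prior × likelihood):
  M2: 0.12 × 0.31 × 0.021 = 0.0007812
  M6: 0.17 × 0.05 × 0.0575 = 0.00048875
  M3: 0.27 × 0.104 × 0.17 = 0.0047736
  M4: 0.44 × 0.172 × 0.014 = 0.00105952
Total = 0.00710307.
P(M2 | evidence) = 0.0007812 / 0.00710307 ≈ 0.1100.

0.1100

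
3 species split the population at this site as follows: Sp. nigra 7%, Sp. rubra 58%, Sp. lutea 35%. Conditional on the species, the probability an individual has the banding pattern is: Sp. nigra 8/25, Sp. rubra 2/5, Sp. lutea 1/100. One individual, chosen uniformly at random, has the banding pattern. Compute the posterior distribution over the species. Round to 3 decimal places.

Unnormalized posteriors (prior × likelihood):
  Sp. nigra: 0.07 × 0.32 = 0.0224
  Sp. rubra: 0.58 × 0.4 = 0.232
  Sp. lutea: 0.35 × 0.01 = 0.0035
Sum = 0.2579.
P(Sp. nigra | banded) = 0.0224/0.2579 ≈ 0.087
P(Sp. rubra | banded) = 0.232/0.2579 ≈ 0.900
P(Sp. lutea | banded) = 0.0035/0.2579 ≈ 0.014
(Check: 0.087+0.900+0.014 = 1.001.)

Sp. nigra 0.087, Sp. rubra 0.900, Sp. lutea 0.014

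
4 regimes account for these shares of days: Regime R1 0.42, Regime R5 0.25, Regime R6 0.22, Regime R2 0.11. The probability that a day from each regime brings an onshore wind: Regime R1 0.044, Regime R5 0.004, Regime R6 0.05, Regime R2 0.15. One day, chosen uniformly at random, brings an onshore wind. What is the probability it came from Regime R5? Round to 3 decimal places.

0.021

Compute prior × likelihood for every hypothesis:
  Regime R1: 0.42 × 0.044 = 0.01848
  Regime R5: 0.25 × 0.004 = 0.001
  Regime R6: 0.22 × 0.05 = 0.011
  Regime R2: 0.11 × 0.15 = 0.0165
Normalizing constant = 0.04698.
P(Regime R5 | evidence) = 0.001 / 0.04698 ≈ 0.021.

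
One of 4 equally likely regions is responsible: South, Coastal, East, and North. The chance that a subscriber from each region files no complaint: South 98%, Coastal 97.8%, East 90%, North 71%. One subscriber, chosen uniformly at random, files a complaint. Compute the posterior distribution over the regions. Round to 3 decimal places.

South 0.046, Coastal 0.051, East 0.231, North 0.671

Taking complements, P(complaint | each) = South 0.02, Coastal 0.022, East 0.1, North 0.29.
Since the prior is uniform, the posterior is proportional to the likelihood:
  South: 0.02
  Coastal: 0.022
  East: 0.1
  North: 0.29
Sum = 0.432.
P(South | complaint) = 0.02/0.432 ≈ 0.046
P(Coastal | complaint) = 0.022/0.432 ≈ 0.051
P(East | complaint) = 0.1/0.432 ≈ 0.231
P(North | complaint) = 0.29/0.432 ≈ 0.671
(Check: 0.046+0.051+0.231+0.671 = 0.999.)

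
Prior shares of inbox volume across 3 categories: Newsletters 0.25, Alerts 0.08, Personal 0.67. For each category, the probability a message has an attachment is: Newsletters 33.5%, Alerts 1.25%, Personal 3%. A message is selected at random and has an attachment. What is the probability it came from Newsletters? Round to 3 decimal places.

Unnormalized posteriors (prior × likelihood):
  Newsletters: 0.25 × 0.335 = 0.08375
  Alerts: 0.08 × 0.0125 = 0.001
  Personal: 0.67 × 0.03 = 0.0201
Normalizing constant = 0.10485.
P(Newsletters | evidence) = 0.08375 / 0.10485 ≈ 0.799.

0.799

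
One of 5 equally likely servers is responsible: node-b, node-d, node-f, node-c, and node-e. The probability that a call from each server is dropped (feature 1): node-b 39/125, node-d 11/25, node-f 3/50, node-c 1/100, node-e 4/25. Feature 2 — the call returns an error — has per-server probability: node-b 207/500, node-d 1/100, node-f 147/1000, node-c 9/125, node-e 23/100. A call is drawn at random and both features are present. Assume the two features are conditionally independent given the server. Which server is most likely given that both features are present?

node-b

Since the prior is uniform, the posterior is proportional to the likelihood:
  node-b: 0.312 × 0.414 = 0.129168
  node-d: 0.44 × 0.01 = 0.0044
  node-f: 0.06 × 0.147 = 0.00882
  node-c: 0.01 × 0.072 = 0.00072
  node-e: 0.16 × 0.23 = 0.0368
Total = 0.179908.
Largest term belongs to node-b, so node-b is most probable.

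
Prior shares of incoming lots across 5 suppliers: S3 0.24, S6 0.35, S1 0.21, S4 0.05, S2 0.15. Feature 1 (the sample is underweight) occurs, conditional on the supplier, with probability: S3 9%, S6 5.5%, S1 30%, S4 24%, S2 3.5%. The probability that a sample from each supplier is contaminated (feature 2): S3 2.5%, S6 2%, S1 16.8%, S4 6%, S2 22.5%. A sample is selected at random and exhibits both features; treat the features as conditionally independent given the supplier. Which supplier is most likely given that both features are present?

By Bayes' rule, posterior ∝ prior × likelihood:
  S3: 0.24 × 0.09 × 0.025 = 0.00054
  S6: 0.35 × 0.055 × 0.02 = 0.000385
  S1: 0.21 × 0.3 × 0.168 = 0.010584
  S4: 0.05 × 0.24 × 0.06 = 0.00072
  S2: 0.15 × 0.035 × 0.225 = 0.00118125
Total = 0.01341025.
Largest term belongs to S1, so S1 is most probable.

S1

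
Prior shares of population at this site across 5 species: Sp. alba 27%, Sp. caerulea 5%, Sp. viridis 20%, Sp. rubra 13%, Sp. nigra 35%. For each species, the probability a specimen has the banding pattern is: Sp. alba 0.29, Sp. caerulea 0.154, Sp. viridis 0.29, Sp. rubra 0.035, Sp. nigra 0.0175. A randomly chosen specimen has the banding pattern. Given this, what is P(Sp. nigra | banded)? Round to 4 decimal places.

0.0396

Compute prior × likelihood for every hypothesis:
  Sp. alba: 0.27 × 0.29 = 0.0783
  Sp. caerulea: 0.05 × 0.154 = 0.0077
  Sp. viridis: 0.2 × 0.29 = 0.058
  Sp. rubra: 0.13 × 0.035 = 0.00455
  Sp. nigra: 0.35 × 0.0175 = 0.006125
Normalizing constant = 0.154675.
P(Sp. nigra | evidence) = 0.006125 / 0.154675 ≈ 0.0396.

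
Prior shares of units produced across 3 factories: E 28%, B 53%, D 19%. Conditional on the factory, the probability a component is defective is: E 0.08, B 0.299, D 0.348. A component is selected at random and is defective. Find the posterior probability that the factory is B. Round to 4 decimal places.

Unnormalized posteriors (prior × likelihood):
  E: 0.28 × 0.08 = 0.0224
  B: 0.53 × 0.299 = 0.15847
  D: 0.19 × 0.348 = 0.06612
Sum = 0.24699.
P(B | evidence) = 0.15847 / 0.24699 ≈ 0.6416.

0.6416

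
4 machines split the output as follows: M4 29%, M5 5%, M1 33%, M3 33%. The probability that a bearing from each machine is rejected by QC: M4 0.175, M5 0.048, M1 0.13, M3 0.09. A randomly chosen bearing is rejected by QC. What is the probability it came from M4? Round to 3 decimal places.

0.404

Prior × likelihood for each hypothesis:
  M4: 0.29 × 0.175 = 0.05075
  M5: 0.05 × 0.048 = 0.0024
  M1: 0.33 × 0.13 = 0.0429
  M3: 0.33 × 0.09 = 0.0297
Total = 0.12575.
P(M4 | evidence) = 0.05075 / 0.12575 ≈ 0.404.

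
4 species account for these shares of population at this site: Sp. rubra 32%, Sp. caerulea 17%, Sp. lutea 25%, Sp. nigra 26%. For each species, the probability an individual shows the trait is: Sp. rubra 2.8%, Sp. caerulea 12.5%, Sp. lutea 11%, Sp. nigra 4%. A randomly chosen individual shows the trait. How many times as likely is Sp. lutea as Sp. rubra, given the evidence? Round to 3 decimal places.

Unnormalized posteriors (prior × likelihood):
  Sp. rubra: 0.32 × 0.028 = 0.00896
  Sp. caerulea: 0.17 × 0.125 = 0.02125
  Sp. lutea: 0.25 × 0.11 = 0.0275
  Sp. nigra: 0.26 × 0.04 = 0.0104
Total = 0.06811.
The ratio is 0.0275 / 0.00896 (the normalizer cancels) = 3.069.

3.069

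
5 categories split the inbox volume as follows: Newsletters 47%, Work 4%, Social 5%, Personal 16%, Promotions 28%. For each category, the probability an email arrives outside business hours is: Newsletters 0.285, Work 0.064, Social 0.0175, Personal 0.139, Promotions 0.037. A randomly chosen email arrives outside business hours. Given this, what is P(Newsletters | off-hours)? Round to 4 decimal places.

0.7880

By Bayes' rule, posterior ∝ prior × likelihood:
  Newsletters: 0.47 × 0.285 = 0.13395
  Work: 0.04 × 0.064 = 0.00256
  Social: 0.05 × 0.0175 = 0.000875
  Personal: 0.16 × 0.139 = 0.02224
  Promotions: 0.28 × 0.037 = 0.01036
Normalizing constant = 0.169985.
P(Newsletters | evidence) = 0.13395 / 0.169985 ≈ 0.7880.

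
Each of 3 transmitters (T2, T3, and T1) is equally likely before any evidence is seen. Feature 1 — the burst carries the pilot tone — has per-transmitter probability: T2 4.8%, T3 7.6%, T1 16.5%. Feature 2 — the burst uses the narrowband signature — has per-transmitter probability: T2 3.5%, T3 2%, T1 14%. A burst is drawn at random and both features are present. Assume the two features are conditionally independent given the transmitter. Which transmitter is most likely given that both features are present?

T1

With a uniform prior (1/3 each), posterior ∝ likelihood:
  T2: 0.048 × 0.035 = 0.00168
  T3: 0.076 × 0.02 = 0.00152
  T1: 0.165 × 0.14 = 0.0231
Total = 0.0263.
Largest term belongs to T1, so T1 is most probable.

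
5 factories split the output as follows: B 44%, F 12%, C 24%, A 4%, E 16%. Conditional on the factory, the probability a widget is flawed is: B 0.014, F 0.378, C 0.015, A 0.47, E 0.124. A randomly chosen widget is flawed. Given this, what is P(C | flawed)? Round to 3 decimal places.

0.038

Prior × likelihood for each hypothesis:
  B: 0.44 × 0.014 = 0.00616
  F: 0.12 × 0.378 = 0.04536
  C: 0.24 × 0.015 = 0.0036
  A: 0.04 × 0.47 = 0.0188
  E: 0.16 × 0.124 = 0.01984
Sum = 0.09376.
P(C | evidence) = 0.0036 / 0.09376 ≈ 0.038.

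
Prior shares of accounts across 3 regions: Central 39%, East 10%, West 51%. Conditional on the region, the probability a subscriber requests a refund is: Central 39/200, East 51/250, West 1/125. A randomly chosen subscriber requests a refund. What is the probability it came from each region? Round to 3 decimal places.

Central 0.756, East 0.203, West 0.041

Prior × likelihood for each hypothesis:
  Central: 0.39 × 0.195 = 0.07605
  East: 0.1 × 0.204 = 0.0204
  West: 0.51 × 0.008 = 0.00408
Sum = 0.10053.
P(Central | refund) = 0.07605/0.10053 ≈ 0.756
P(East | refund) = 0.0204/0.10053 ≈ 0.203
P(West | refund) = 0.00408/0.10053 ≈ 0.041
(Check: 0.756+0.203+0.041 = 1.000.)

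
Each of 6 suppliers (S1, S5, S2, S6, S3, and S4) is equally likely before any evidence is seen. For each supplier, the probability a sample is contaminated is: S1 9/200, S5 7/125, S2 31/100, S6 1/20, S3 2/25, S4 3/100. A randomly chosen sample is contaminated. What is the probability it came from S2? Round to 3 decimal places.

Since the prior is uniform, the posterior is proportional to the likelihood:
  S1: 0.045
  S5: 0.056
  S2: 0.31
  S6: 0.05
  S3: 0.08
  S4: 0.03
Total = 0.571.
P(S2 | evidence) = 0.31 / 0.571 ≈ 0.543.

0.543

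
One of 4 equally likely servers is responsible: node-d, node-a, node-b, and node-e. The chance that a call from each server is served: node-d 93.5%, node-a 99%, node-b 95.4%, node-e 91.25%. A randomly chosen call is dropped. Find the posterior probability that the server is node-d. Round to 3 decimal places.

0.312

Taking complements, P(dropped | each) = node-d 0.065, node-a 0.01, node-b 0.046, node-e 0.0875.
With a uniform prior (1/4 each), posterior ∝ likelihood:
  node-d: 0.065
  node-a: 0.01
  node-b: 0.046
  node-e: 0.0875
Total = 0.2085.
P(node-d | evidence) = 0.065 / 0.2085 ≈ 0.312.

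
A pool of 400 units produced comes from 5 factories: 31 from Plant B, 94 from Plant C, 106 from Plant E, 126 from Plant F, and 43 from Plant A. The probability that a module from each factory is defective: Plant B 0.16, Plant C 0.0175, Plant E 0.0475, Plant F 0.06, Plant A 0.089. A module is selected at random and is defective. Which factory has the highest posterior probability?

Plant F

Compute prior × likelihood for every hypothesis:
  Plant B: 0.0775 × 0.16 = 0.0124
  Plant C: 0.235 × 0.0175 = 0.0041125
  Plant E: 0.265 × 0.0475 = 0.0125875
  Plant F: 0.315 × 0.06 = 0.0189
  Plant A: 0.1075 × 0.089 = 0.0095675
Total = 0.0575675.
Largest term belongs to Plant F, so Plant F is most probable.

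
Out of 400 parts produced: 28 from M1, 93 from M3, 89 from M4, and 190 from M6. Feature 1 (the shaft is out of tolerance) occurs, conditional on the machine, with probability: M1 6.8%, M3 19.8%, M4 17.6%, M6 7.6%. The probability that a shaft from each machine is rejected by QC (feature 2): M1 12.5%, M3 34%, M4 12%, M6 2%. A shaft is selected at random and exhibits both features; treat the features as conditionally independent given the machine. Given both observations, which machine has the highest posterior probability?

M3

By Bayes' rule, posterior ∝ prior × likelihood:
  M1: 0.07 × 0.068 × 0.125 = 0.000595
  M3: 0.2325 × 0.198 × 0.34 = 0.0156519
  M4: 0.2225 × 0.176 × 0.12 = 0.0046992
  M6: 0.475 × 0.076 × 0.02 = 0.000722
Sum = 0.0216681.
Largest term belongs to M3, so M3 is most probable.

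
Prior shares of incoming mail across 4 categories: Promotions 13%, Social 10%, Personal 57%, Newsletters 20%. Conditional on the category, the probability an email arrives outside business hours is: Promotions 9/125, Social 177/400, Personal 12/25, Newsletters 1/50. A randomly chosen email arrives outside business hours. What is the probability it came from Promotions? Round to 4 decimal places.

0.0283

By Bayes' rule, posterior ∝ prior × likelihood:
  Promotions: 0.13 × 0.072 = 0.00936
  Social: 0.1 × 0.4425 = 0.04425
  Personal: 0.57 × 0.48 = 0.2736
  Newsletters: 0.2 × 0.02 = 0.004
Normalizing constant = 0.33121.
P(Promotions | evidence) = 0.00936 / 0.33121 ≈ 0.0283.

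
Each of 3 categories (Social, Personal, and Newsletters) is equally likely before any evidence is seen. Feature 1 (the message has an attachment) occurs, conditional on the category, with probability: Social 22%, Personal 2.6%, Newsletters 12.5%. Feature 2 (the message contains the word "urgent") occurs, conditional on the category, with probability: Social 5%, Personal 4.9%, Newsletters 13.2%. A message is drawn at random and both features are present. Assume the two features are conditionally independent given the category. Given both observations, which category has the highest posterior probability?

Since the prior is uniform, the posterior is proportional to the likelihood:
  Social: 0.22 × 0.05 = 0.011
  Personal: 0.026 × 0.049 = 0.001274
  Newsletters: 0.125 × 0.132 = 0.0165
Normalizing constant = 0.028774.
Largest term belongs to Newsletters, so Newsletters is most probable.

Newsletters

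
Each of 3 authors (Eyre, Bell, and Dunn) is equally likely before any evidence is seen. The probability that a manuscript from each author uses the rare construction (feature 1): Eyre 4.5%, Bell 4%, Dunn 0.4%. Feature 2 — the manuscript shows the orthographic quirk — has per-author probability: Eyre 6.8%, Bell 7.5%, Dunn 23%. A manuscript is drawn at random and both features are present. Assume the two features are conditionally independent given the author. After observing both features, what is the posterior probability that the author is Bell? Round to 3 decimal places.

Since the prior is uniform, the posterior is proportional to the likelihood:
  Eyre: 0.045 × 0.068 = 0.00306
  Bell: 0.04 × 0.075 = 0.003
  Dunn: 0.004 × 0.23 = 0.00092
Total = 0.00698.
P(Bell | evidence) = 0.003 / 0.00698 ≈ 0.430.

0.430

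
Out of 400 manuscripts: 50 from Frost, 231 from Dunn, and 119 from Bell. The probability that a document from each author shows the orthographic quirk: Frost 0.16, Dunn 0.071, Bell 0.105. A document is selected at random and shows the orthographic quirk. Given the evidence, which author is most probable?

Dunn

Prior × likelihood for each hypothesis:
  Frost: 0.125 × 0.16 = 0.02
  Dunn: 0.5775 × 0.071 = 0.0410025
  Bell: 0.2975 × 0.105 = 0.0312375
Total = 0.09224.
Largest term belongs to Dunn, so Dunn is most probable.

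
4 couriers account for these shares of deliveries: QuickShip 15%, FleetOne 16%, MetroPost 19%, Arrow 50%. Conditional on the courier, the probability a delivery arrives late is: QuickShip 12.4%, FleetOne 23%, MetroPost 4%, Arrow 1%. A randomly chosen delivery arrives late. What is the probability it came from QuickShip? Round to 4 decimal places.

0.2735

Unnormalized posteriors (prior × likelihood):
  QuickShip: 0.15 × 0.124 = 0.0186
  FleetOne: 0.16 × 0.23 = 0.0368
  MetroPost: 0.19 × 0.04 = 0.0076
  Arrow: 0.5 × 0.01 = 0.005
Sum = 0.068.
P(QuickShip | evidence) = 0.0186 / 0.068 ≈ 0.2735.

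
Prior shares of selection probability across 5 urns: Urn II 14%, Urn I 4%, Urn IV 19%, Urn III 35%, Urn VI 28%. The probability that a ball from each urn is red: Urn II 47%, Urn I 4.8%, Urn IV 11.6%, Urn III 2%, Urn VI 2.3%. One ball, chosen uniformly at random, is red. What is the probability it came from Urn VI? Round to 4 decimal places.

0.0624

Compute prior × likelihood for every hypothesis:
  Urn II: 0.14 × 0.47 = 0.0658
  Urn I: 0.04 × 0.048 = 0.00192
  Urn IV: 0.19 × 0.116 = 0.02204
  Urn III: 0.35 × 0.02 = 0.007
  Urn VI: 0.28 × 0.023 = 0.00644
Normalizing constant = 0.1032.
P(Urn VI | evidence) = 0.00644 / 0.1032 ≈ 0.0624.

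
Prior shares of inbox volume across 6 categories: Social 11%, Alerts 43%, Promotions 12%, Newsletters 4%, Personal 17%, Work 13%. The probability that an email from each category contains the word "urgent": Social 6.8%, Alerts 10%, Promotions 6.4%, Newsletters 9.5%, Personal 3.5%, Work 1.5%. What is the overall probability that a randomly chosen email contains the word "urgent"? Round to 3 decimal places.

0.070

Unnormalized posteriors (prior × likelihood):
  Social: 0.11 × 0.068 = 0.00748
  Alerts: 0.43 × 0.1 = 0.043
  Promotions: 0.12 × 0.064 = 0.00768
  Newsletters: 0.04 × 0.095 = 0.0038
  Personal: 0.17 × 0.035 = 0.00595
  Work: 0.13 × 0.015 = 0.00195
P(urgent-flag) = 0.00748 + 0.043 + 0.00768 + 0.0038 + 0.00595 + 0.00195 = 0.06986 → 0.070.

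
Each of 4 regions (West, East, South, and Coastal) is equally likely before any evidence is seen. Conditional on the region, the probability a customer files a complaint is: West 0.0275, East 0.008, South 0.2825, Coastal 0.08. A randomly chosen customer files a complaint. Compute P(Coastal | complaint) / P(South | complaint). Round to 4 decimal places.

0.2832

With a uniform prior (1/4 each), posterior ∝ likelihood:
  West: 0.0275
  East: 0.008
  South: 0.2825
  Coastal: 0.08
Total = 0.398.
The ratio is 0.08 / 0.2825 (the normalizer cancels) = 0.2832.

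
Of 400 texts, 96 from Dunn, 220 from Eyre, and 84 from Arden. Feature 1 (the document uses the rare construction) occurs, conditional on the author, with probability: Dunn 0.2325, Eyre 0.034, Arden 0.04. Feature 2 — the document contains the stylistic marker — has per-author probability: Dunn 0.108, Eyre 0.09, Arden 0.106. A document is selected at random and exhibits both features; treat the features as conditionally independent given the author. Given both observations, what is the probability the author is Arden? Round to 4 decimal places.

0.1035

Unnormalized posteriors (prior × likelihood):
  Dunn: 0.24 × 0.2325 × 0.108 = 0.0060264
  Eyre: 0.55 × 0.034 × 0.09 = 0.001683
  Arden: 0.21 × 0.04 × 0.106 = 0.0008904
Total = 0.0085998.
P(Arden | evidence) = 0.0008904 / 0.0085998 ≈ 0.1035.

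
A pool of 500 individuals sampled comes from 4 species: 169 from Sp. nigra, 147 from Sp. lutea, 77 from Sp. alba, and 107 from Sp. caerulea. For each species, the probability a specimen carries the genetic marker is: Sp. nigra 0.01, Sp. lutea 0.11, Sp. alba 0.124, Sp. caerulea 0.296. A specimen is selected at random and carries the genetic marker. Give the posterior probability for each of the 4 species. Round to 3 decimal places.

Compute prior × likelihood for every hypothesis:
  Sp. nigra: 0.338 × 0.01 = 0.00338
  Sp. lutea: 0.294 × 0.11 = 0.03234
  Sp. alba: 0.154 × 0.124 = 0.019096
  Sp. caerulea: 0.214 × 0.296 = 0.063344
Total = 0.11816.
P(Sp. nigra | marker) = 0.00338/0.11816 ≈ 0.029
P(Sp. lutea | marker) = 0.03234/0.11816 ≈ 0.274
P(Sp. alba | marker) = 0.019096/0.11816 ≈ 0.162
P(Sp. caerulea | marker) = 0.063344/0.11816 ≈ 0.536
(Check: 0.029+0.274+0.162+0.536 = 1.001.)

Sp. nigra 0.029, Sp. lutea 0.274, Sp. alba 0.162, Sp. caerulea 0.536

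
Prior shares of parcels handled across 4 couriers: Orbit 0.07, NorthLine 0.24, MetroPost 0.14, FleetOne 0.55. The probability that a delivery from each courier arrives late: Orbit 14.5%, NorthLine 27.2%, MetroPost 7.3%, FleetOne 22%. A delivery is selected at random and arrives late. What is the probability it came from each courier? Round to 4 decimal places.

Orbit 0.0491, NorthLine 0.3159, MetroPost 0.0495, FleetOne 0.5855

Prior × likelihood for each hypothesis:
  Orbit: 0.07 × 0.145 = 0.01015
  NorthLine: 0.24 × 0.272 = 0.06528
  MetroPost: 0.14 × 0.073 = 0.01022
  FleetOne: 0.55 × 0.22 = 0.121
Normalizing constant = 0.20665.
P(Orbit | late) = 0.01015/0.20665 ≈ 0.0491
P(NorthLine | late) = 0.06528/0.20665 ≈ 0.3159
P(MetroPost | late) = 0.01022/0.20665 ≈ 0.0495
P(FleetOne | late) = 0.121/0.20665 ≈ 0.5855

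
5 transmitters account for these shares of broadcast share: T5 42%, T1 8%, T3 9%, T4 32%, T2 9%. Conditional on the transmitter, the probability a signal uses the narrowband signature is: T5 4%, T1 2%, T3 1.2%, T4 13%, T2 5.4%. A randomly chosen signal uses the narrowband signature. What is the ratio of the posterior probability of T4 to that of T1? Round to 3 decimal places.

Compute prior × likelihood for every hypothesis:
  T5: 0.42 × 0.04 = 0.0168
  T1: 0.08 × 0.02 = 0.0016
  T3: 0.09 × 0.012 = 0.00108
  T4: 0.32 × 0.13 = 0.0416
  T2: 0.09 × 0.054 = 0.00486
Total = 0.06594.
The ratio is 0.0416 / 0.0016 (the normalizer cancels) = 26.000.

26.000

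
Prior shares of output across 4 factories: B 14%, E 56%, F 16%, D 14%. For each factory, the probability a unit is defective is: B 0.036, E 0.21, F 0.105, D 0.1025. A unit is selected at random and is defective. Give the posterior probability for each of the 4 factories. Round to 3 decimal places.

B 0.033, E 0.765, F 0.109, D 0.093

Compute prior × likelihood for every hypothesis:
  B: 0.14 × 0.036 = 0.00504
  E: 0.56 × 0.21 = 0.1176
  F: 0.16 × 0.105 = 0.0168
  D: 0.14 × 0.1025 = 0.01435
Sum = 0.15379.
P(B | defective) = 0.00504/0.15379 ≈ 0.033
P(E | defective) = 0.1176/0.15379 ≈ 0.765
P(F | defective) = 0.0168/0.15379 ≈ 0.109
P(D | defective) = 0.01435/0.15379 ≈ 0.093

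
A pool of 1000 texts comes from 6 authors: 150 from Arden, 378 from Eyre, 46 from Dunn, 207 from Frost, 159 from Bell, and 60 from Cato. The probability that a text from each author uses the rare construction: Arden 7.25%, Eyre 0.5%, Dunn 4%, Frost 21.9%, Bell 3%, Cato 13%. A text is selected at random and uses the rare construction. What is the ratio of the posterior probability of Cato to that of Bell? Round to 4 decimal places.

1.6352

By Bayes' rule, posterior ∝ prior × likelihood:
  Arden: 0.15 × 0.0725 = 0.010875
  Eyre: 0.378 × 0.005 = 0.00189
  Dunn: 0.046 × 0.04 = 0.00184
  Frost: 0.207 × 0.219 = 0.045333
  Bell: 0.159 × 0.03 = 0.00477
  Cato: 0.06 × 0.13 = 0.0078
Sum = 0.072508.
The ratio is 0.0078 / 0.00477 (the normalizer cancels) = 1.6352.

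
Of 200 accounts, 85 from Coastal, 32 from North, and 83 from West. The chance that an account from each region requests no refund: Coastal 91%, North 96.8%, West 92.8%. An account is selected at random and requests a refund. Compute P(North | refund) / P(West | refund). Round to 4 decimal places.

0.1714

Taking complements, P(refund | each) = Coastal 0.09, North 0.032, West 0.072.
By Bayes' rule, posterior ∝ prior × likelihood:
  Coastal: 0.425 × 0.09 = 0.03825
  North: 0.16 × 0.032 = 0.00512
  West: 0.415 × 0.072 = 0.02988
Total = 0.07325.
The ratio is 0.00512 / 0.02988 (the normalizer cancels) = 0.1714.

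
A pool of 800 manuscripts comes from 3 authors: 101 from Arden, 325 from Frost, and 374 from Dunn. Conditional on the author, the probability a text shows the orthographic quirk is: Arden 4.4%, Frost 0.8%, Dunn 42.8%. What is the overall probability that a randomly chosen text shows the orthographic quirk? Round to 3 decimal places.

Compute prior × likelihood for every hypothesis:
  Arden: 0.12625 × 0.044 = 0.005555
  Frost: 0.40625 × 0.008 = 0.00325
  Dunn: 0.4675 × 0.428 = 0.20009
P(quirk) = 0.005555 + 0.00325 + 0.20009 = 0.208895 → 0.209.

0.209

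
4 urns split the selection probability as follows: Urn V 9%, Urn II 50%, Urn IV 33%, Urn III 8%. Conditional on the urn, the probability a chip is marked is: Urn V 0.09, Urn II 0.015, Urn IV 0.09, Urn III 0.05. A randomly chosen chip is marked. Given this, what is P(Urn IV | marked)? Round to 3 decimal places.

0.602

By Bayes' rule, posterior ∝ prior × likelihood:
  Urn V: 0.09 × 0.09 = 0.0081
  Urn II: 0.5 × 0.015 = 0.0075
  Urn IV: 0.33 × 0.09 = 0.0297
  Urn III: 0.08 × 0.05 = 0.004
Normalizing constant = 0.0493.
P(Urn IV | evidence) = 0.0297 / 0.0493 ≈ 0.602.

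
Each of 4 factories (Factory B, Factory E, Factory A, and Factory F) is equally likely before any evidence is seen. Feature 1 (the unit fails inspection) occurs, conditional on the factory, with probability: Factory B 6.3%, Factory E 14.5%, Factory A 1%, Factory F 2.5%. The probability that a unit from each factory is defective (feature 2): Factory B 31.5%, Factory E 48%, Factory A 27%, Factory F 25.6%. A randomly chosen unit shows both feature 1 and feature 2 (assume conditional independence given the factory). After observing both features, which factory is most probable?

With a uniform prior (1/4 each), posterior ∝ likelihood:
  Factory B: 0.063 × 0.315 = 0.019845
  Factory E: 0.145 × 0.48 = 0.0696
  Factory A: 0.01 × 0.27 = 0.0027
  Factory F: 0.025 × 0.256 = 0.0064
Total = 0.098545.
Largest term belongs to Factory E, so Factory E is most probable.

Factory E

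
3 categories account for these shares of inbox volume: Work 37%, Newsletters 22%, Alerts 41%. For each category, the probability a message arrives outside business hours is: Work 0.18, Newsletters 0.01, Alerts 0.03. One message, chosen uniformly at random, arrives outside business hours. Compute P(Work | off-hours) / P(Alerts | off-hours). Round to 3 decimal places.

Prior × likelihood for each hypothesis:
  Work: 0.37 × 0.18 = 0.0666
  Newsletters: 0.22 × 0.01 = 0.0022
  Alerts: 0.41 × 0.03 = 0.0123
Normalizing constant = 0.0811.
The ratio is 0.0666 / 0.0123 (the normalizer cancels) = 5.415.

5.415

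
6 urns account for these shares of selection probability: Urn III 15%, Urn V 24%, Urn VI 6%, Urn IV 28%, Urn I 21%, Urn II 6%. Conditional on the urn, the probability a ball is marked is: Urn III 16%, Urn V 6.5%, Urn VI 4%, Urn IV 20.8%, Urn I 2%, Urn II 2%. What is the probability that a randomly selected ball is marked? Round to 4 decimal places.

Compute prior × likelihood for every hypothesis:
  Urn III: 0.15 × 0.16 = 0.024
  Urn V: 0.24 × 0.065 = 0.0156
  Urn VI: 0.06 × 0.04 = 0.0024
  Urn IV: 0.28 × 0.208 = 0.05824
  Urn I: 0.21 × 0.02 = 0.0042
  Urn II: 0.06 × 0.02 = 0.0012
P(marked) = 0.024 + 0.0156 + 0.0024 + 0.05824 + 0.0042 + 0.0012 = 0.10564 → 0.1056.

0.1056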